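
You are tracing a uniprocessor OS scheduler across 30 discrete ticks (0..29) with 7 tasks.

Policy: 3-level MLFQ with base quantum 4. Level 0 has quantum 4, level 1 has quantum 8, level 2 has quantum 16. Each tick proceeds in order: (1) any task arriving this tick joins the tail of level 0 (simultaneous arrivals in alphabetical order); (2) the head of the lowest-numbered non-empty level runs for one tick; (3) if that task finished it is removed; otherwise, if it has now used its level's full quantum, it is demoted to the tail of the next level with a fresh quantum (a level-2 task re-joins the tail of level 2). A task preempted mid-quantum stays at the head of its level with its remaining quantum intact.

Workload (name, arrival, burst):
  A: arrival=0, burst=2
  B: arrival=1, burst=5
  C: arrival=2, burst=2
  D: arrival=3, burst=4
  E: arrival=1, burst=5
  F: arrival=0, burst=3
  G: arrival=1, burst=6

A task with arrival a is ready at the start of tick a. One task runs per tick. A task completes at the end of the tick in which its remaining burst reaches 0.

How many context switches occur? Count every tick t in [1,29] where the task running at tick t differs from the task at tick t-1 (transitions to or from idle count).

t=0: L0/L1/L2 = AF/-/- → run A
t=1: L0/L1/L2 = AFBEG/-/- → run A
t=2: L0/L1/L2 = FBEGC/-/- → run F
t=3: L0/L1/L2 = FBEGCD/-/- → run F
t=4: L0/L1/L2 = FBEGCD/-/- → run F
t=5: L0/L1/L2 = BEGCD/-/- → run B
t=6: L0/L1/L2 = BEGCD/-/- → run B
t=7: L0/L1/L2 = BEGCD/-/- → run B
t=8: L0/L1/L2 = BEGCD/-/- → run B
t=9: L0/L1/L2 = EGCD/B/- → run E
t=10: L0/L1/L2 = EGCD/B/- → run E
t=11: L0/L1/L2 = EGCD/B/- → run E
t=12: L0/L1/L2 = EGCD/B/- → run E
t=13: L0/L1/L2 = GCD/BE/- → run G
t=14: L0/L1/L2 = GCD/BE/- → run G
t=15: L0/L1/L2 = GCD/BE/- → run G
t=16: L0/L1/L2 = GCD/BE/- → run G
t=17: L0/L1/L2 = CD/BEG/- → run C
t=18: L0/L1/L2 = CD/BEG/- → run C
t=19: L0/L1/L2 = D/BEG/- → run D
t=20: L0/L1/L2 = D/BEG/- → run D
t=21: L0/L1/L2 = D/BEG/- → run D
t=22: L0/L1/L2 = D/BEG/- → run D
t=23: L0/L1/L2 = -/BEG/- → run B
t=24: L0/L1/L2 = -/EG/- → run E
t=25: L0/L1/L2 = -/G/- → run G
t=26: L0/L1/L2 = -/G/- → run G
t=27: (idle)
t=28: (idle)
t=29: (idle)

context switches = 10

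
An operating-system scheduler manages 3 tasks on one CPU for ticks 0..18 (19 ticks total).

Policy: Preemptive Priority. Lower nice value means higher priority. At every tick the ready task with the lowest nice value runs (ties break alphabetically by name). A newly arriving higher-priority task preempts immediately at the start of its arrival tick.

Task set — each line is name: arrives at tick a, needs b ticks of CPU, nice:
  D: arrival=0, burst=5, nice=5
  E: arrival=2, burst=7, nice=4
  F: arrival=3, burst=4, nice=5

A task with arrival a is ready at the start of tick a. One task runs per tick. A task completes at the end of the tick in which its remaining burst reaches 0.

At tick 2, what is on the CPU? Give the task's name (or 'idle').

t=0: ready={D} → run D
t=1: ready={D} → run D
t=2: ready={D,E} → run E
t=3: ready={D,E,F} → run E
t=4: ready={D,E,F} → run E
t=5: ready={D,E,F} → run E
t=6: ready={D,E,F} → run E
t=7: ready={D,E,F} → run E
t=8: ready={D,E,F} → run E
t=9: ready={D,F} → run D
t=10: ready={D,F} → run D
t=11: ready={D,F} → run D
t=12: ready={F} → run F
t=13: ready={F} → run F
t=14: ready={F} → run F
t=15: ready={F} → run F
t=16: (idle)
t=17: (idle)
t=18: (idle)

running at tick 2 = E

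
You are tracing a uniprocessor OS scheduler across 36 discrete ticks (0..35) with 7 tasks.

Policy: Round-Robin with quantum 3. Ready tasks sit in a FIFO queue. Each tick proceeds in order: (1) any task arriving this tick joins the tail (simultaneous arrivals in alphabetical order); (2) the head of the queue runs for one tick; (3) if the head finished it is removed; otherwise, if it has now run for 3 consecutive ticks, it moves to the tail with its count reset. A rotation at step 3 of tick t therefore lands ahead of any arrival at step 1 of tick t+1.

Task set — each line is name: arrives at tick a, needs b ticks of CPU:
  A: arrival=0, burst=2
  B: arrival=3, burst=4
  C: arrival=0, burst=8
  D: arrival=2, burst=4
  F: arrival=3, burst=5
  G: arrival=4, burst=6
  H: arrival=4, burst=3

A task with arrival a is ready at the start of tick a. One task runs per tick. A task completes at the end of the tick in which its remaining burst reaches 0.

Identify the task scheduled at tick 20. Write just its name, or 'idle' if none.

running at tick 20 = C

t=0: queue=[A,C] q_used=0 → run A
t=1: queue=[A,C] q_used=1 → run A
t=2: queue=[C,D] q_used=0 → run C
t=3: queue=[C,D,B,F] q_used=1 → run C
t=4: queue=[C,D,B,F,G,H] q_used=2 → run C
t=5: queue=[D,B,F,G,H,C] q_used=0 → run D
t=6: queue=[D,B,F,G,H,C] q_used=1 → run D
t=7: queue=[D,B,F,G,H,C] q_used=2 → run D
t=8: queue=[B,F,G,H,C,D] q_used=0 → run B
t=9: queue=[B,F,G,H,C,D] q_used=1 → run B
t=10: queue=[B,F,G,H,C,D] q_used=2 → run B
t=11: queue=[F,G,H,C,D,B] q_used=0 → run F
t=12: queue=[F,G,H,C,D,B] q_used=1 → run F
t=13: queue=[F,G,H,C,D,B] q_used=2 → run F
t=14: queue=[G,H,C,D,B,F] q_used=0 → run G
t=15: queue=[G,H,C,D,B,F] q_used=1 → run G
t=16: queue=[G,H,C,D,B,F] q_used=2 → run G
t=17: queue=[H,C,D,B,F,G] q_used=0 → run H
t=18: queue=[H,C,D,B,F,G] q_used=1 → run H
t=19: queue=[H,C,D,B,F,G] q_used=2 → run H
t=20: queue=[C,D,B,F,G] q_used=0 → run C
t=21: queue=[C,D,B,F,G] q_used=1 → run C
t=22: queue=[C,D,B,F,G] q_used=2 → run C
t=23: queue=[D,B,F,G,C] q_used=0 → run D
t=24: queue=[B,F,G,C] q_used=0 → run B
t=25: queue=[F,G,C] q_used=0 → run F
t=26: queue=[F,G,C] q_used=1 → run F
t=27: queue=[G,C] q_used=0 → run G
t=28: queue=[G,C] q_used=1 → run G
t=29: queue=[G,C] q_used=2 → run G
t=30: queue=[C] q_used=0 → run C
t=31: queue=[C] q_used=1 → run C
t=32: (idle)
t=33: (idle)
t=34: (idle)
t=35: (idle)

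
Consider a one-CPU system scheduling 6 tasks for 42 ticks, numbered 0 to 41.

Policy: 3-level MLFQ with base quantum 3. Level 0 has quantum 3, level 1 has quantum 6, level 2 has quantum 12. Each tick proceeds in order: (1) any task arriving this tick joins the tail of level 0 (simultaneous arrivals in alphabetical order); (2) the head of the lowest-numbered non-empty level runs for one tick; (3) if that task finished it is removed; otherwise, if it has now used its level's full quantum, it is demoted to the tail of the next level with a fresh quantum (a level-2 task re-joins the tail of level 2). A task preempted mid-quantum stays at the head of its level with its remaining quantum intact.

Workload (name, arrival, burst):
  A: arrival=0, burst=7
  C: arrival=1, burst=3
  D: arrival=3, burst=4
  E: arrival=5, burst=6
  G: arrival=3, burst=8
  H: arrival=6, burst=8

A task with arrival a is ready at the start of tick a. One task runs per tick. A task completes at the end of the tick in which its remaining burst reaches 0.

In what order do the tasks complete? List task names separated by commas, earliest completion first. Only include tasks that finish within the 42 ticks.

t=0: L0/L1/L2 = A/-/- → run A
t=1: L0/L1/L2 = AC/-/- → run A
t=2: L0/L1/L2 = AC/-/- → run A
t=3: L0/L1/L2 = CDG/A/- → run C
t=4: L0/L1/L2 = CDG/A/- → run C
t=5: L0/L1/L2 = CDGE/A/- → run C
t=6: L0/L1/L2 = DGEH/A/- → run D
t=7: L0/L1/L2 = DGEH/A/- → run D
t=8: L0/L1/L2 = DGEH/A/- → run D
t=9: L0/L1/L2 = GEH/AD/- → run G
t=10: L0/L1/L2 = GEH/AD/- → run G
t=11: L0/L1/L2 = GEH/AD/- → run G
t=12: L0/L1/L2 = EH/ADG/- → run E
t=13: L0/L1/L2 = EH/ADG/- → run E
t=14: L0/L1/L2 = EH/ADG/- → run E
t=15: L0/L1/L2 = H/ADGE/- → run H
t=16: L0/L1/L2 = H/ADGE/- → run H
t=17: L0/L1/L2 = H/ADGE/- → run H
t=18: L0/L1/L2 = -/ADGEH/- → run A
t=19: L0/L1/L2 = -/ADGEH/- → run A
t=20: L0/L1/L2 = -/ADGEH/- → run A
t=21: L0/L1/L2 = -/ADGEH/- → run A
t=22: L0/L1/L2 = -/DGEH/- → run D
t=23: L0/L1/L2 = -/GEH/- → run G
t=24: L0/L1/L2 = -/GEH/- → run G
t=25: L0/L1/L2 = -/GEH/- → run G
t=26: L0/L1/L2 = -/GEH/- → run G
t=27: L0/L1/L2 = -/GEH/- → run G
t=28: L0/L1/L2 = -/EH/- → run E
t=29: L0/L1/L2 = -/EH/- → run E
t=30: L0/L1/L2 = -/EH/- → run E
t=31: L0/L1/L2 = -/H/- → run H
t=32: L0/L1/L2 = -/H/- → run H
t=33: L0/L1/L2 = -/H/- → run H
t=34: L0/L1/L2 = -/H/- → run H
t=35: L0/L1/L2 = -/H/- → run H
t=36: (idle)
t=37: (idle)
t=38: (idle)
t=39: (idle)
t=40: (idle)
t=41: (idle)

completion order = C, A, D, G, E, H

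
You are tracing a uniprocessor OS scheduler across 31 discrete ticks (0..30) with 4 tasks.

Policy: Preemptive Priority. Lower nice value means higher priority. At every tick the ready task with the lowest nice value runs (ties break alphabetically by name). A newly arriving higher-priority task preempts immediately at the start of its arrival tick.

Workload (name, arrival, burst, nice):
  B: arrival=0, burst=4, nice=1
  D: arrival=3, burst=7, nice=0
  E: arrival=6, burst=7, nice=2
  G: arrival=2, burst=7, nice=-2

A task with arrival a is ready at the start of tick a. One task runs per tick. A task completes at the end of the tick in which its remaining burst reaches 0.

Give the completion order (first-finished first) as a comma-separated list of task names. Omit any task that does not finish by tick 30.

t=0: ready={B} → run B
t=1: ready={B} → run B
t=2: ready={B,G} → run G
t=3: ready={B,D,G} → run G
t=4: ready={B,D,G} → run G
t=5: ready={B,D,G} → run G
t=6: ready={B,D,E,G} → run G
t=7: ready={B,D,E,G} → run G
t=8: ready={B,D,E,G} → run G
t=9: ready={B,D,E} → run D
t=10: ready={B,D,E} → run D
t=11: ready={B,D,E} → run D
t=12: ready={B,D,E} → run D
t=13: ready={B,D,E} → run D
t=14: ready={B,D,E} → run D
t=15: ready={B,D,E} → run D
t=16: ready={B,E} → run B
t=17: ready={B,E} → run B
t=18: ready={E} → run E
t=19: ready={E} → run E
t=20: ready={E} → run E
t=21: ready={E} → run E
t=22: ready={E} → run E
t=23: ready={E} → run E
t=24: ready={E} → run E
t=25: (idle)
t=26: (idle)
t=27: (idle)
t=28: (idle)
t=29: (idle)
t=30: (idle)

completion order = G, D, B, E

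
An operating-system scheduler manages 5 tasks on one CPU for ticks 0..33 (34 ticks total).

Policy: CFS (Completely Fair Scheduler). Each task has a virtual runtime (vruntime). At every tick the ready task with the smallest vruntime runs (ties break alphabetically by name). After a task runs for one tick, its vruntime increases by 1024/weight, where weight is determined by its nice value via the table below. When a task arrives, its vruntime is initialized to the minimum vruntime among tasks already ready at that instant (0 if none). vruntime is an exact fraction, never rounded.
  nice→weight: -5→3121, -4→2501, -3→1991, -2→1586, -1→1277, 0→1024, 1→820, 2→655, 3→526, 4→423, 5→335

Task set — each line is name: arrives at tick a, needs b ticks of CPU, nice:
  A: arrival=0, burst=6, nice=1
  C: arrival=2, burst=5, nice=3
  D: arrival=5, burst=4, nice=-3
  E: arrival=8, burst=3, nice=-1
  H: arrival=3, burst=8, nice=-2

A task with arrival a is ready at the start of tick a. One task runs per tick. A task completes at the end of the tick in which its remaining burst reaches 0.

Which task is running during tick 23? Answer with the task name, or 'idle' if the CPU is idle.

t=0: vr[A=0] → run A
t=1: vr[A=256/205] → run A
t=2: vr[A=512/205 C=512/205] → run A
t=3: vr[A=768/205 C=512/205 H=512/205] → run C
t=4: vr[A=768/205 C=239616/53915 H=512/205] → run H
t=5: vr[A=768/205 C=239616/53915 D=510976/162565 H=510976/162565] → run D
t=6: vr[A=768/205 C=239616/53915 D=1183819776/323666915 H=510976/162565] → run H
t=7: vr[A=768/205 C=239616/53915 D=1183819776/323666915 H=615936/162565] → run D
t=8: vr[A=768/205 C=239616/53915 D=1350286336/323666915 E=768/205 H=615936/162565] → run A
t=9: vr[A=1024/205 C=239616/53915 D=1350286336/323666915 E=768/205 H=615936/162565] → run E
t=10: vr[A=1024/205 C=239616/53915 D=1350286336/323666915 E=1190656/261785 H=615936/162565] → run H
t=11: vr[A=1024/205 C=239616/53915 D=1350286336/323666915 E=1190656/261785 H=720896/162565] → run D
t=12: vr[A=1024/205 C=239616/53915 D=1516752896/323666915 E=1190656/261785 H=720896/162565] → run H
t=13: vr[A=1024/205 C=239616/53915 D=1516752896/323666915 E=1190656/261785 H=825856/162565] → run C
t=14: vr[A=1024/205 C=344576/53915 D=1516752896/323666915 E=1190656/261785 H=825856/162565] → run E
t=15: vr[A=1024/205 C=344576/53915 D=1516752896/323666915 E=1400576/261785 H=825856/162565] → run D
t=16: vr[A=1024/205 C=344576/53915 E=1400576/261785 H=825856/162565] → run A
t=17: vr[A=256/41 C=344576/53915 E=1400576/261785 H=825856/162565] → run H
t=18: vr[A=256/41 C=344576/53915 E=1400576/261785 H=930816/162565] → run E
t=19: vr[A=256/41 C=344576/53915 H=930816/162565] → run H
t=20: vr[A=256/41 C=344576/53915 H=1035776/162565] → run A
t=21: vr[C=344576/53915 H=1035776/162565] → run H
t=22: vr[C=344576/53915 H=1140736/162565] → run C
t=23: vr[C=449536/53915 H=1140736/162565] → run H
t=24: vr[C=449536/53915] → run C
t=25: vr[C=554496/53915] → run C
t=26: (idle)
t=27: (idle)
t=28: (idle)
t=29: (idle)
t=30: (idle)
t=31: (idle)
t=32: (idle)
t=33: (idle)

running at tick 23 = H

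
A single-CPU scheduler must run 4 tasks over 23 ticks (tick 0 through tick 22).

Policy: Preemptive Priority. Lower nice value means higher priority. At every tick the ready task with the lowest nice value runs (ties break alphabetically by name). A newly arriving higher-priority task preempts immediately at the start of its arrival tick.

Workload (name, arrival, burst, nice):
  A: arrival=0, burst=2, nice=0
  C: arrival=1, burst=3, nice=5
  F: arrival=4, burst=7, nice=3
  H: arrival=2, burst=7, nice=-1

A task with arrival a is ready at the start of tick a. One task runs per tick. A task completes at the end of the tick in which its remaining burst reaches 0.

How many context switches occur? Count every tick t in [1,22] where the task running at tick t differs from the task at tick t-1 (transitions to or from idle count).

t=0: ready={A} → run A
t=1: ready={A,C} → run A
t=2: ready={C,H} → run H
t=3: ready={C,H} → run H
t=4: ready={C,F,H} → run H
t=5: ready={C,F,H} → run H
t=6: ready={C,F,H} → run H
t=7: ready={C,F,H} → run H
t=8: ready={C,F,H} → run H
t=9: ready={C,F} → run F
t=10: ready={C,F} → run F
t=11: ready={C,F} → run F
t=12: ready={C,F} → run F
t=13: ready={C,F} → run F
t=14: ready={C,F} → run F
t=15: ready={C,F} → run F
t=16: ready={C} → run C
t=17: ready={C} → run C
t=18: ready={C} → run C
t=19: (idle)
t=20: (idle)
t=21: (idle)
t=22: (idle)

context switches = 4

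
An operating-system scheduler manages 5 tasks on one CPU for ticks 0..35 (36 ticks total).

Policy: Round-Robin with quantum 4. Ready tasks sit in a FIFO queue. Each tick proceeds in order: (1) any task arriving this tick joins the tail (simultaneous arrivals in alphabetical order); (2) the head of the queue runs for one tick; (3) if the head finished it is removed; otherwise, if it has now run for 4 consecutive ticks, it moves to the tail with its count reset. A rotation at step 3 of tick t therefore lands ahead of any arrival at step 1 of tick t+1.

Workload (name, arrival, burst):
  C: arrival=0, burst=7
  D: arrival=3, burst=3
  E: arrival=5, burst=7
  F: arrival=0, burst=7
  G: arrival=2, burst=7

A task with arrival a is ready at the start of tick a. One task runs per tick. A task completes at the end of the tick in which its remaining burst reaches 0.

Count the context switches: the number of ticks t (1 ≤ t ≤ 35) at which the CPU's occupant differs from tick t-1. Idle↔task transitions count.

context switches = 9

t=0: queue=[C,F] q_used=0 → run C
t=1: queue=[C,F] q_used=1 → run C
t=2: queue=[C,F,G] q_used=2 → run C
t=3: queue=[C,F,G,D] q_used=3 → run C
t=4: queue=[F,G,D,C] q_used=0 → run F
t=5: queue=[F,G,D,C,E] q_used=1 → run F
t=6: queue=[F,G,D,C,E] q_used=2 → run F
t=7: queue=[F,G,D,C,E] q_used=3 → run F
t=8: queue=[G,D,C,E,F] q_used=0 → run G
t=9: queue=[G,D,C,E,F] q_used=1 → run G
t=10: queue=[G,D,C,E,F] q_used=2 → run G
t=11: queue=[G,D,C,E,F] q_used=3 → run G
t=12: queue=[D,C,E,F,G] q_used=0 → run D
t=13: queue=[D,C,E,F,G] q_used=1 → run D
t=14: queue=[D,C,E,F,G] q_used=2 → run D
t=15: queue=[C,E,F,G] q_used=0 → run C
t=16: queue=[C,E,F,G] q_used=1 → run C
t=17: queue=[C,E,F,G] q_used=2 → run C
t=18: queue=[E,F,G] q_used=0 → run E
t=19: queue=[E,F,G] q_used=1 → run E
t=20: queue=[E,F,G] q_used=2 → run E
t=21: queue=[E,F,G] q_used=3 → run E
t=22: queue=[F,G,E] q_used=0 → run F
t=23: queue=[F,G,E] q_used=1 → run F
t=24: queue=[F,G,E] q_used=2 → run F
t=25: queue=[G,E] q_used=0 → run G
t=26: queue=[G,E] q_used=1 → run G
t=27: queue=[G,E] q_used=2 → run G
t=28: queue=[E] q_used=0 → run E
t=29: queue=[E] q_used=1 → run E
t=30: queue=[E] q_used=2 → run E
t=31: (idle)
t=32: (idle)
t=33: (idle)
t=34: (idle)
t=35: (idle)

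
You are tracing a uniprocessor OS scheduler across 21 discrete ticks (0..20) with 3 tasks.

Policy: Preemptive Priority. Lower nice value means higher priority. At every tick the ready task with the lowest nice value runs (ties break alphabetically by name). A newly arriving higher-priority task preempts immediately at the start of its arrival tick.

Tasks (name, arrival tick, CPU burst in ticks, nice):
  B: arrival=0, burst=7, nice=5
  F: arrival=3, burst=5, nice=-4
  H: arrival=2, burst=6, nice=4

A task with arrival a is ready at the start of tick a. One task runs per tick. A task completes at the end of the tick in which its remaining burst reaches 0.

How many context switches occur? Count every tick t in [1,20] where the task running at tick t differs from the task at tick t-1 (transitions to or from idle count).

context switches = 5

t=0: ready={B} → run B
t=1: ready={B} → run B
t=2: ready={B,H} → run H
t=3: ready={B,F,H} → run F
t=4: ready={B,F,H} → run F
t=5: ready={B,F,H} → run F
t=6: ready={B,F,H} → run F
t=7: ready={B,F,H} → run F
t=8: ready={B,H} → run H
t=9: ready={B,H} → run H
t=10: ready={B,H} → run H
t=11: ready={B,H} → run H
t=12: ready={B,H} → run H
t=13: ready={B} → run B
t=14: ready={B} → run B
t=15: ready={B} → run B
t=16: ready={B} → run B
t=17: ready={B} → run B
t=18: (idle)
t=19: (idle)
t=20: (idle)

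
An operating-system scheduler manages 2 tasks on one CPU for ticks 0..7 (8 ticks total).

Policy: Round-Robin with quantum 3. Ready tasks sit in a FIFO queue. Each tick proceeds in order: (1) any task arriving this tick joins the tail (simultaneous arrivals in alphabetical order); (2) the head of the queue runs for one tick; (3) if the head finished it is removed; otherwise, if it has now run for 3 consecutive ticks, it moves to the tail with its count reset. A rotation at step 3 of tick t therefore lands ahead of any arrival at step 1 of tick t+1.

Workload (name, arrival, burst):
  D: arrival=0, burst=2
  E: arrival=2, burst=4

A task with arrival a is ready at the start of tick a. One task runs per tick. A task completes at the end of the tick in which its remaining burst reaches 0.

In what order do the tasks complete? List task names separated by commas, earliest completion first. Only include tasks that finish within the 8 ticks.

t=0: queue=[D] q_used=0 → run D
t=1: queue=[D] q_used=1 → run D
t=2: queue=[E] q_used=0 → run E
t=3: queue=[E] q_used=1 → run E
t=4: queue=[E] q_used=2 → run E
t=5: queue=[E] q_used=0 → run E
t=6: (idle)
t=7: (idle)

completion order = D, E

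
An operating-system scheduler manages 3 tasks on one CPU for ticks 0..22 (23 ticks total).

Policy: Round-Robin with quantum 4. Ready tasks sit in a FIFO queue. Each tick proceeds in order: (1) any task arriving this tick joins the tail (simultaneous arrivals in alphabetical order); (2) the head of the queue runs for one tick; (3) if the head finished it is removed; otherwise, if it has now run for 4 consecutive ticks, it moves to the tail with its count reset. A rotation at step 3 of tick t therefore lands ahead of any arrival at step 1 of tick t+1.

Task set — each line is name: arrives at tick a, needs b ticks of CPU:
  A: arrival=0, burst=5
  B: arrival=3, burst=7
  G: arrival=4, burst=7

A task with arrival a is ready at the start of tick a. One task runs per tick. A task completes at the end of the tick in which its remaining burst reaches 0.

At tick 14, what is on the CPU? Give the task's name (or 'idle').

t=0: queue=[A] q_used=0 → run A
t=1: queue=[A] q_used=1 → run A
t=2: queue=[A] q_used=2 → run A
t=3: queue=[A,B] q_used=3 → run A
t=4: queue=[B,A,G] q_used=0 → run B
t=5: queue=[B,A,G] q_used=1 → run B
t=6: queue=[B,A,G] q_used=2 → run B
t=7: queue=[B,A,G] q_used=3 → run B
t=8: queue=[A,G,B] q_used=0 → run A
t=9: queue=[G,B] q_used=0 → run G
t=10: queue=[G,B] q_used=1 → run G
t=11: queue=[G,B] q_used=2 → run G
t=12: queue=[G,B] q_used=3 → run G
t=13: queue=[B,G] q_used=0 → run B
t=14: queue=[B,G] q_used=1 → run B
t=15: queue=[B,G] q_used=2 → run B
t=16: queue=[G] q_used=0 → run G
t=17: queue=[G] q_used=1 → run G
t=18: queue=[G] q_used=2 → run G
t=19: (idle)
t=20: (idle)
t=21: (idle)
t=22: (idle)

running at tick 14 = B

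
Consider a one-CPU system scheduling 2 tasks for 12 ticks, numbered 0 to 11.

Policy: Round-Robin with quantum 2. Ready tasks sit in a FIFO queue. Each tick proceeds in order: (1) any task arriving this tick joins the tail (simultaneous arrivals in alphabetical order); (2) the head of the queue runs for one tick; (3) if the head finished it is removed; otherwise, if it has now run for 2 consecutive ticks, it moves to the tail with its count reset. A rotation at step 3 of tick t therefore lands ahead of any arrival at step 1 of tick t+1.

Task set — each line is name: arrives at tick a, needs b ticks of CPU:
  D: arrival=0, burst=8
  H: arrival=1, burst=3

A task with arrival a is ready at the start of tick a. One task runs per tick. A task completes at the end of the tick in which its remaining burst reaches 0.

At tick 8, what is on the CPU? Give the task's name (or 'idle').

t=0: queue=[D] q_used=0 → run D
t=1: queue=[D,H] q_used=1 → run D
t=2: queue=[H,D] q_used=0 → run H
t=3: queue=[H,D] q_used=1 → run H
t=4: queue=[D,H] q_used=0 → run D
t=5: queue=[D,H] q_used=1 → run D
t=6: queue=[H,D] q_used=0 → run H
t=7: queue=[D] q_used=0 → run D
t=8: queue=[D] q_used=1 → run D
t=9: queue=[D] q_used=0 → run D
t=10: queue=[D] q_used=1 → run D
t=11: (idle)

running at tick 8 = D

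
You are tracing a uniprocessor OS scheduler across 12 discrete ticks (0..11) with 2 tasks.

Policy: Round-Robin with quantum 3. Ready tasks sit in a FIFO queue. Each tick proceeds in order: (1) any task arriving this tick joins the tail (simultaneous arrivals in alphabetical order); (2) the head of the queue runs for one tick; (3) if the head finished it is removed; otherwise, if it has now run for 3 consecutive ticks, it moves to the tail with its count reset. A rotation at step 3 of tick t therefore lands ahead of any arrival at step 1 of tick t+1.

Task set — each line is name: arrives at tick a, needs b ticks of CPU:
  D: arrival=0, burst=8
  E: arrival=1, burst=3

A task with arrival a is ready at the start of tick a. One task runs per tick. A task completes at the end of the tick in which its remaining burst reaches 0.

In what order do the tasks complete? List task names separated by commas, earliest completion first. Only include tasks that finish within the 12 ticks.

t=0: queue=[D] q_used=0 → run D
t=1: queue=[D,E] q_used=1 → run D
t=2: queue=[D,E] q_used=2 → run D
t=3: queue=[E,D] q_used=0 → run E
t=4: queue=[E,D] q_used=1 → run E
t=5: queue=[E,D] q_used=2 → run E
t=6: queue=[D] q_used=0 → run D
t=7: queue=[D] q_used=1 → run D
t=8: queue=[D] q_used=2 → run D
t=9: queue=[D] q_used=0 → run D
t=10: queue=[D] q_used=1 → run D
t=11: (idle)

completion order = E, D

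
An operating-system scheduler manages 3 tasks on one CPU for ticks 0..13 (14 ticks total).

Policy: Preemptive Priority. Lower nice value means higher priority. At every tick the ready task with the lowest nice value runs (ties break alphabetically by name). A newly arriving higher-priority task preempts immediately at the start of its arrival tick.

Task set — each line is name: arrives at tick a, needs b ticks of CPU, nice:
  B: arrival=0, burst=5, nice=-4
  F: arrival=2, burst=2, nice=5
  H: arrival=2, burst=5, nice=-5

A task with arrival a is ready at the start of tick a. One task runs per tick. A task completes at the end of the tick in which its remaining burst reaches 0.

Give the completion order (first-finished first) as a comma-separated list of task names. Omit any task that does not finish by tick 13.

t=0: ready={B} → run B
t=1: ready={B} → run B
t=2: ready={B,F,H} → run H
t=3: ready={B,F,H} → run H
t=4: ready={B,F,H} → run H
t=5: ready={B,F,H} → run H
t=6: ready={B,F,H} → run H
t=7: ready={B,F} → run B
t=8: ready={B,F} → run B
t=9: ready={B,F} → run B
t=10: ready={F} → run F
t=11: ready={F} → run F
t=12: (idle)
t=13: (idle)

completion order = H, B, F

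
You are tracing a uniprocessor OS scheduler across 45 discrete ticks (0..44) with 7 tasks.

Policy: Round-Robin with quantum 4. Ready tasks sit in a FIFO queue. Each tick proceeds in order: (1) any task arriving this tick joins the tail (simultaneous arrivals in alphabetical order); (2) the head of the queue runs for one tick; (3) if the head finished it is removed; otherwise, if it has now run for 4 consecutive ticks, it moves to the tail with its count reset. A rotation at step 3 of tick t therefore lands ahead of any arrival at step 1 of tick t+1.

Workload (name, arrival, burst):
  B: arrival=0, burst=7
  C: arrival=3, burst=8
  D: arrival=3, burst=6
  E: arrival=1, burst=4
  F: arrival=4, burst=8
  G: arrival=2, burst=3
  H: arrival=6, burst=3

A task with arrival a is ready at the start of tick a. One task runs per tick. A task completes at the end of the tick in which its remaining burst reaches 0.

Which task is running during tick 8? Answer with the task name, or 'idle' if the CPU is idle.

running at tick 8 = G

t=0: queue=[B] q_used=0 → run B
t=1: queue=[B,E] q_used=1 → run B
t=2: queue=[B,E,G] q_used=2 → run B
t=3: queue=[B,E,G,C,D] q_used=3 → run B
t=4: queue=[E,G,C,D,B,F] q_used=0 → run E
t=5: queue=[E,G,C,D,B,F] q_used=1 → run E
t=6: queue=[E,G,C,D,B,F,H] q_used=2 → run E
t=7: queue=[E,G,C,D,B,F,H] q_used=3 → run E
t=8: queue=[G,C,D,B,F,H] q_used=0 → run G
t=9: queue=[G,C,D,B,F,H] q_used=1 → run G
t=10: queue=[G,C,D,B,F,H] q_used=2 → run G
t=11: queue=[C,D,B,F,H] q_used=0 → run C
t=12: queue=[C,D,B,F,H] q_used=1 → run C
t=13: queue=[C,D,B,F,H] q_used=2 → run C
t=14: queue=[C,D,B,F,H] q_used=3 → run C
t=15: queue=[D,B,F,H,C] q_used=0 → run D
t=16: queue=[D,B,F,H,C] q_used=1 → run D
t=17: queue=[D,B,F,H,C] q_used=2 → run D
t=18: queue=[D,B,F,H,C] q_used=3 → run D
t=19: queue=[B,F,H,C,D] q_used=0 → run B
t=20: queue=[B,F,H,C,D] q_used=1 → run B
t=21: queue=[B,F,H,C,D] q_used=2 → run B
t=22: queue=[F,H,C,D] q_used=0 → run F
t=23: queue=[F,H,C,D] q_used=1 → run F
t=24: queue=[F,H,C,D] q_used=2 → run F
t=25: queue=[F,H,C,D] q_used=3 → run F
t=26: queue=[H,C,D,F] q_used=0 → run H
t=27: queue=[H,C,D,F] q_used=1 → run H
t=28: queue=[H,C,D,F] q_used=2 → run H
t=29: queue=[C,D,F] q_used=0 → run C
t=30: queue=[C,D,F] q_used=1 → run C
t=31: queue=[C,D,F] q_used=2 → run C
t=32: queue=[C,D,F] q_used=3 → run C
t=33: queue=[D,F] q_used=0 → run D
t=34: queue=[D,F] q_used=1 → run D
t=35: queue=[F] q_used=0 → run F
t=36: queue=[F] q_used=1 → run F
t=37: queue=[F] q_used=2 → run F
t=38: queue=[F] q_used=3 → run F
t=39: (idle)
t=40: (idle)
t=41: (idle)
t=42: (idle)
t=43: (idle)
t=44: (idle)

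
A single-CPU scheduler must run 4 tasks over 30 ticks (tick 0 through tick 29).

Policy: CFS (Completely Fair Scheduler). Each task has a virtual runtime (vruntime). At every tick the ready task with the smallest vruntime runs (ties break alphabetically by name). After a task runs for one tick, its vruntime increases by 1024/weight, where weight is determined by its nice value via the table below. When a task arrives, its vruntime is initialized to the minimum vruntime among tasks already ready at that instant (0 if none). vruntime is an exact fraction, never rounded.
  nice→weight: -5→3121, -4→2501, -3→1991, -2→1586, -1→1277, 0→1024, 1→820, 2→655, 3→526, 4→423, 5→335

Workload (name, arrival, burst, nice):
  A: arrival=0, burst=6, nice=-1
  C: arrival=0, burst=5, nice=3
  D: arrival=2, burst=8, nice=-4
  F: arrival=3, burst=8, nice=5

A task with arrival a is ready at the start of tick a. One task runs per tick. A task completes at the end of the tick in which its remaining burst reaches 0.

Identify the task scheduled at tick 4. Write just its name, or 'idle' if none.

t=0: vr[A=0 C=0] → run A
t=1: vr[A=1024/1277 C=0] → run C
t=2: vr[A=1024/1277 C=512/263 D=1024/1277] → run A
t=3: vr[A=2048/1277 C=512/263 D=1024/1277 F=1024/1277] → run D
t=4: vr[A=2048/1277 C=512/263 D=3868672/3193777 F=1024/1277] → run F
t=5: vr[A=2048/1277 C=512/263 D=3868672/3193777 F=1650688/427795] → run D
t=6: vr[A=2048/1277 C=512/263 D=5176320/3193777 F=1650688/427795] → run A
t=7: vr[A=3072/1277 C=512/263 D=5176320/3193777 F=1650688/427795] → run D
t=8: vr[A=3072/1277 C=512/263 D=6483968/3193777 F=1650688/427795] → run C
t=9: vr[A=3072/1277 C=1024/263 D=6483968/3193777 F=1650688/427795] → run D
t=10: vr[A=3072/1277 C=1024/263 D=7791616/3193777 F=1650688/427795] → run A
t=11: vr[A=4096/1277 C=1024/263 D=7791616/3193777 F=1650688/427795] → run D
t=12: vr[A=4096/1277 C=1024/263 D=9099264/3193777 F=1650688/427795] → run D
t=13: vr[A=4096/1277 C=1024/263 D=10406912/3193777 F=1650688/427795] → run A
t=14: vr[A=5120/1277 C=1024/263 D=10406912/3193777 F=1650688/427795] → run D
t=15: vr[A=5120/1277 C=1024/263 D=11714560/3193777 F=1650688/427795] → run D
t=16: vr[A=5120/1277 C=1024/263 F=1650688/427795] → run F
t=17: vr[A=5120/1277 C=1024/263 F=2958336/427795] → run C
t=18: vr[A=5120/1277 C=1536/263 F=2958336/427795] → run A
t=19: vr[C=1536/263 F=2958336/427795] → run C
t=20: vr[C=2048/263 F=2958336/427795] → run F
t=21: vr[C=2048/263 F=4265984/427795] → run C
t=22: vr[F=4265984/427795] → run F
t=23: vr[F=5573632/427795] → run F
t=24: vr[F=1376256/85559] → run F
t=25: vr[F=8188928/427795] → run F
t=26: vr[F=9496576/427795] → run F
t=27: (idle)
t=28: (idle)
t=29: (idle)

running at tick 4 = F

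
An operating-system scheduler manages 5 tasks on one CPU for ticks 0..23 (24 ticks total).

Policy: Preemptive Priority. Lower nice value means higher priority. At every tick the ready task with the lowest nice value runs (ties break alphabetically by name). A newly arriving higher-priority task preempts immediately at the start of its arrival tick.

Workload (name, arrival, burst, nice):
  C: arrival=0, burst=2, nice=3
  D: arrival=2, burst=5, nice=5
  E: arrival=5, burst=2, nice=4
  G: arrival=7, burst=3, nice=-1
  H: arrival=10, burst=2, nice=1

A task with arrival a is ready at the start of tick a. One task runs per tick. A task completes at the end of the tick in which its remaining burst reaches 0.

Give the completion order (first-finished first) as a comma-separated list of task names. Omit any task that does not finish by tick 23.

completion order = C, E, G, H, D

t=0: ready={C} → run C
t=1: ready={C} → run C
t=2: ready={D} → run D
t=3: ready={D} → run D
t=4: ready={D} → run D
t=5: ready={D,E} → run E
t=6: ready={D,E} → run E
t=7: ready={D,G} → run G
t=8: ready={D,G} → run G
t=9: ready={D,G} → run G
t=10: ready={D,H} → run H
t=11: ready={D,H} → run H
t=12: ready={D} → run D
t=13: ready={D} → run D
t=14: (idle)
t=15: (idle)
t=16: (idle)
t=17: (idle)
t=18: (idle)
t=19: (idle)
t=20: (idle)
t=21: (idle)
t=22: (idle)
t=23: (idle)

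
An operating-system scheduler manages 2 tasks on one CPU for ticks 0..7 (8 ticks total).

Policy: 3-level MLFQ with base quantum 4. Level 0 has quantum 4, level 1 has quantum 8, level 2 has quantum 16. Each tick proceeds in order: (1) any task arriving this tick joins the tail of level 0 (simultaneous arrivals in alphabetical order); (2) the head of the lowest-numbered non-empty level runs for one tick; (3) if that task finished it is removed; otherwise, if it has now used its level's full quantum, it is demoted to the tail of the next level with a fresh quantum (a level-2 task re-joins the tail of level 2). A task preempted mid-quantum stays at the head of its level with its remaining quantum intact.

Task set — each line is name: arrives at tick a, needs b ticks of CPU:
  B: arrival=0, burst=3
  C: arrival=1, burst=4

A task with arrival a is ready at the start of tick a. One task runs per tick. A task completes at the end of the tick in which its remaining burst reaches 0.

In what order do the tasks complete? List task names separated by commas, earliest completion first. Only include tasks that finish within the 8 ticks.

completion order = B, C

t=0: L0/L1/L2 = B/-/- → run B
t=1: L0/L1/L2 = BC/-/- → run B
t=2: L0/L1/L2 = BC/-/- → run B
t=3: L0/L1/L2 = C/-/- → run C
t=4: L0/L1/L2 = C/-/- → run C
t=5: L0/L1/L2 = C/-/- → run C
t=6: L0/L1/L2 = C/-/- → run C
t=7: (idle)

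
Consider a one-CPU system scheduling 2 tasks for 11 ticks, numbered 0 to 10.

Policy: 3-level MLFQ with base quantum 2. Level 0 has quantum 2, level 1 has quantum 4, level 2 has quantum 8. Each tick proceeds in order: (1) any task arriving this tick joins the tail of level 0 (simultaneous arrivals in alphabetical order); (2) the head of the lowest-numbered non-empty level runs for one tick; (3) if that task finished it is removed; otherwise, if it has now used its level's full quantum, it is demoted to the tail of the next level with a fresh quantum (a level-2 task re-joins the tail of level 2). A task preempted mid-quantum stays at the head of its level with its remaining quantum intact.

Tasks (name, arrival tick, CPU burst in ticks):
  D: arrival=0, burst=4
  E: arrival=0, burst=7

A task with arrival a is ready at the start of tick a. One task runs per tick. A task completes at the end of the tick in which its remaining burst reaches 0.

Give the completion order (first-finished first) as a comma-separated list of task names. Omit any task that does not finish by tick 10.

t=0: L0/L1/L2 = DE/-/- → run D
t=1: L0/L1/L2 = DE/-/- → run D
t=2: L0/L1/L2 = E/D/- → run E
t=3: L0/L1/L2 = E/D/- → run E
t=4: L0/L1/L2 = -/DE/- → run D
t=5: L0/L1/L2 = -/DE/- → run D
t=6: L0/L1/L2 = -/E/- → run E
t=7: L0/L1/L2 = -/E/- → run E
t=8: L0/L1/L2 = -/E/- → run E
t=9: L0/L1/L2 = -/E/- → run E
t=10: L0/L1/L2 = -/-/E → run E

completion order = D, E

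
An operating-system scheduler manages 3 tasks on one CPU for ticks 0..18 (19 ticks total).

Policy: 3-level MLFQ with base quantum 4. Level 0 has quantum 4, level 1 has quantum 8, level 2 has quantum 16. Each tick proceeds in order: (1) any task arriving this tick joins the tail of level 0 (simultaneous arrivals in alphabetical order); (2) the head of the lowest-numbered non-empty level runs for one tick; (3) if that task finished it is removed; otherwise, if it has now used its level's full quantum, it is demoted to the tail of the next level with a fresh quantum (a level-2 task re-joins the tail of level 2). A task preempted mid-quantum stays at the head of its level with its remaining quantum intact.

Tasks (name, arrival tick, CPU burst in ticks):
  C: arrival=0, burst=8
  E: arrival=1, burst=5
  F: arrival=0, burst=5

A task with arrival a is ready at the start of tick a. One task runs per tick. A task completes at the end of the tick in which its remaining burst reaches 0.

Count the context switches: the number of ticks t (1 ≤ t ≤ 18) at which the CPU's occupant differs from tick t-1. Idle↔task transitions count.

context switches = 6

t=0: L0/L1/L2 = CF/-/- → run C
t=1: L0/L1/L2 = CFE/-/- → run C
t=2: L0/L1/L2 = CFE/-/- → run C
t=3: L0/L1/L2 = CFE/-/- → run C
t=4: L0/L1/L2 = FE/C/- → run F
t=5: L0/L1/L2 = FE/C/- → run F
t=6: L0/L1/L2 = FE/C/- → run F
t=7: L0/L1/L2 = FE/C/- → run F
t=8: L0/L1/L2 = E/CF/- → run E
t=9: L0/L1/L2 = E/CF/- → run E
t=10: L0/L1/L2 = E/CF/- → run E
t=11: L0/L1/L2 = E/CF/- → run E
t=12: L0/L1/L2 = -/CFE/- → run C
t=13: L0/L1/L2 = -/CFE/- → run C
t=14: L0/L1/L2 = -/CFE/- → run C
t=15: L0/L1/L2 = -/CFE/- → run C
t=16: L0/L1/L2 = -/FE/- → run F
t=17: L0/L1/L2 = -/E/- → run E
t=18: (idle)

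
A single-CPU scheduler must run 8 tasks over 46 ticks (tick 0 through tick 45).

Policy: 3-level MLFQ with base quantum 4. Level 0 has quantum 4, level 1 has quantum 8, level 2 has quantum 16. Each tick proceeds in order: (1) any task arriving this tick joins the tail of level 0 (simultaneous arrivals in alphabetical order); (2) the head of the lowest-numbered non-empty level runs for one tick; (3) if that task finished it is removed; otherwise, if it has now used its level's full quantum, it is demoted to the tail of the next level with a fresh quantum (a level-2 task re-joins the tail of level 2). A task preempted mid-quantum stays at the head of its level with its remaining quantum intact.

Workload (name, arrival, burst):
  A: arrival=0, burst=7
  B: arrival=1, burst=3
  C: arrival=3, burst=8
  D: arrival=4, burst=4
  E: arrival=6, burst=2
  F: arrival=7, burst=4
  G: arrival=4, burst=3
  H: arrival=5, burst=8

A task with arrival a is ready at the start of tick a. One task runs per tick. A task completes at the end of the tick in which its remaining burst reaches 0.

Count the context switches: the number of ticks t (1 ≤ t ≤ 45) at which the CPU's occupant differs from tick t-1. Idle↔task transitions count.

context switches = 11

t=0: L0/L1/L2 = A/-/- → run A
t=1: L0/L1/L2 = AB/-/- → run A
t=2: L0/L1/L2 = AB/-/- → run A
t=3: L0/L1/L2 = ABC/-/- → run A
t=4: L0/L1/L2 = BCDG/A/- → run B
t=5: L0/L1/L2 = BCDGH/A/- → run B
t=6: L0/L1/L2 = BCDGHE/A/- → run B
t=7: L0/L1/L2 = CDGHEF/A/- → run C
t=8: L0/L1/L2 = CDGHEF/A/- → run C
t=9: L0/L1/L2 = CDGHEF/A/- → run C
t=10: L0/L1/L2 = CDGHEF/A/- → run C
t=11: L0/L1/L2 = DGHEF/AC/- → run D
t=12: L0/L1/L2 = DGHEF/AC/- → run D
t=13: L0/L1/L2 = DGHEF/AC/- → run D
t=14: L0/L1/L2 = DGHEF/AC/- → run D
t=15: L0/L1/L2 = GHEF/AC/- → run G
t=16: L0/L1/L2 = GHEF/AC/- → run G
t=17: L0/L1/L2 = GHEF/AC/- → run G
t=18: L0/L1/L2 = HEF/AC/- → run H
t=19: L0/L1/L2 = HEF/AC/- → run H
t=20: L0/L1/L2 = HEF/AC/- → run H
t=21: L0/L1/L2 = HEF/AC/- → run H
t=22: L0/L1/L2 = EF/ACH/- → run E
t=23: L0/L1/L2 = EF/ACH/- → run E
t=24: L0/L1/L2 = F/ACH/- → run F
t=25: L0/L1/L2 = F/ACH/- → run F
t=26: L0/L1/L2 = F/ACH/- → run F
t=27: L0/L1/L2 = F/ACH/- → run F
t=28: L0/L1/L2 = -/ACH/- → run A
t=29: L0/L1/L2 = -/ACH/- → run A
t=30: L0/L1/L2 = -/ACH/- → run A
t=31: L0/L1/L2 = -/CH/- → run C
t=32: L0/L1/L2 = -/CH/- → run C
t=33: L0/L1/L2 = -/CH/- → run C
t=34: L0/L1/L2 = -/CH/- → run C
t=35: L0/L1/L2 = -/H/- → run H
t=36: L0/L1/L2 = -/H/- → run H
t=37: L0/L1/L2 = -/H/- → run H
t=38: L0/L1/L2 = -/H/- → run H
t=39: (idle)
t=40: (idle)
t=41: (idle)
t=42: (idle)
t=43: (idle)
t=44: (idle)
t=45: (idle)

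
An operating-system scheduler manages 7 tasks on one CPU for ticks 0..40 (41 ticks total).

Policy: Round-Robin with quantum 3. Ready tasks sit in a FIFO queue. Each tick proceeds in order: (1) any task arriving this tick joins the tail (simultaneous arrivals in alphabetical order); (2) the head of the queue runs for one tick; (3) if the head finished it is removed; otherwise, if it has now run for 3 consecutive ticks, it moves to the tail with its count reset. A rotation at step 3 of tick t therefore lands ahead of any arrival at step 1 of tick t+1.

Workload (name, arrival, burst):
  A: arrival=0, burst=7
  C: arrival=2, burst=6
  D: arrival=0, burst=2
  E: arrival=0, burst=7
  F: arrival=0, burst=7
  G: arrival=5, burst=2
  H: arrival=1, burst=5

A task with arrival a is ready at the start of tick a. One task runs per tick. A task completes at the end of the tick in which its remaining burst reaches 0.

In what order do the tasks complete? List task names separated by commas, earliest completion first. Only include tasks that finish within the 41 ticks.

completion order = D, G, H, C, A, E, F

t=0: queue=[A,D,E,F] q_used=0 → run A
t=1: queue=[A,D,E,F,H] q_used=1 → run A
t=2: queue=[A,D,E,F,H,C] q_used=2 → run A
t=3: queue=[D,E,F,H,C,A] q_used=0 → run D
t=4: queue=[D,E,F,H,C,A] q_used=1 → run D
t=5: queue=[E,F,H,C,A,G] q_used=0 → run E
t=6: queue=[E,F,H,C,A,G] q_used=1 → run E
t=7: queue=[E,F,H,C,A,G] q_used=2 → run E
t=8: queue=[F,H,C,A,G,E] q_used=0 → run F
t=9: queue=[F,H,C,A,G,E] q_used=1 → run F
t=10: queue=[F,H,C,A,G,E] q_used=2 → run F
t=11: queue=[H,C,A,G,E,F] q_used=0 → run H
t=12: queue=[H,C,A,G,E,F] q_used=1 → run H
t=13: queue=[H,C,A,G,E,F] q_used=2 → run H
t=14: queue=[C,A,G,E,F,H] q_used=0 → run C
t=15: queue=[C,A,G,E,F,H] q_used=1 → run C
t=16: queue=[C,A,G,E,F,H] q_used=2 → run C
t=17: queue=[A,G,E,F,H,C] q_used=0 → run A
t=18: queue=[A,G,E,F,H,C] q_used=1 → run A
t=19: queue=[A,G,E,F,H,C] q_used=2 → run A
t=20: queue=[G,E,F,H,C,A] q_used=0 → run G
t=21: queue=[G,E,F,H,C,A] q_used=1 → run G
t=22: queue=[E,F,H,C,A] q_used=0 → run E
t=23: queue=[E,F,H,C,A] q_used=1 → run E
t=24: queue=[E,F,H,C,A] q_used=2 → run E
t=25: queue=[F,H,C,A,E] q_used=0 → run F
t=26: queue=[F,H,C,A,E] q_used=1 → run F
t=27: queue=[F,H,C,A,E] q_used=2 → run F
t=28: queue=[H,C,A,E,F] q_used=0 → run H
t=29: queue=[H,C,A,E,F] q_used=1 → run H
t=30: queue=[C,A,E,F] q_used=0 → run C
t=31: queue=[C,A,E,F] q_used=1 → run C
t=32: queue=[C,A,E,F] q_used=2 → run C
t=33: queue=[A,E,F] q_used=0 → run A
t=34: queue=[E,F] q_used=0 → run E
t=35: queue=[F] q_used=0 → run F
t=36: (idle)
t=37: (idle)
t=38: (idle)
t=39: (idle)
t=40: (idle)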